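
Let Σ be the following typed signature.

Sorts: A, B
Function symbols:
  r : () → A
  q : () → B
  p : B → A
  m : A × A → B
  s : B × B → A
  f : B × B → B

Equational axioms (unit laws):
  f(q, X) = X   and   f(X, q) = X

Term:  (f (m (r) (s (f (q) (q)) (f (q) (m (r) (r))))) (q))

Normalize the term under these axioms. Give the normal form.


1. (f (m (r) (s (f (q) (q)) (f (q) (m (r) (r))))) (q))  →  (m (r) (s (f (q) (q)) (f (q) (m (r) (r)))))
2. (m (r) (s (f (q) (q)) (f (q) (m (r) (r)))))  →  (m (r) (s (q) (f (q) (m (r) (r)))))
3. (m (r) (s (q) (f (q) (m (r) (r)))))  →  (m (r) (s (q) (m (r) (r))))

normal form = (m (r) (s (q) (m (r) (r))))


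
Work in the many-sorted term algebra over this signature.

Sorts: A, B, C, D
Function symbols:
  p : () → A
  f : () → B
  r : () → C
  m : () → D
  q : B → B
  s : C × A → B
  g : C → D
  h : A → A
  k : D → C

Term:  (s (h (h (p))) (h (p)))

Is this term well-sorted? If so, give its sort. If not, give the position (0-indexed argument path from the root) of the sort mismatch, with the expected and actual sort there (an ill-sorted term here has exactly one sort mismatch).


ill-sorted at position [0]: expected C, got A

      (p) : A
    (h (p)) : A
  (h (h (p))) : A
    (p) : A
  (h (p)) : A
(s (h (h (p))) (h (p))) : ✗ arg 0 at [0] has sort A, expected C


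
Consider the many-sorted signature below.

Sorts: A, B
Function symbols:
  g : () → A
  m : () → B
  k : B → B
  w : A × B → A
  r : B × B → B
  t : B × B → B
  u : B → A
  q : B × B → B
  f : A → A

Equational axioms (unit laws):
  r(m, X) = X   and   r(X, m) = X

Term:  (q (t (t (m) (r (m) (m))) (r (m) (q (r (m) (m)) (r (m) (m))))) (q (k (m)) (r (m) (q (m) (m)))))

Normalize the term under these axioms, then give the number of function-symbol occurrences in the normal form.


1. (q (t (t (m) (r (m) (m))) (r (m) (q (r (m) (m)) (r (m) (m))))) (q (k (m)) (r (m) (q (m) (m)))))  →  (q (t (t (m) (m)) (r (m) (q (r (m) (m)) (r (m) (m))))) (q (k (m)) (r (m) (q (m) (m)))))
2. (q (t (t (m) (m)) (r (m) (q (r (m) (m)) (r (m) (m))))) (q (k (m)) (r (m) (q (m) (m)))))  →  (q (t (t (m) (m)) (q (r (m) (m)) (r (m) (m)))) (q (k (m)) (r (m) (q (m) (m)))))
3. (q (t (t (m) (m)) (q (r (m) (m)) (r (m) (m)))) (q (k (m)) (r (m) (q (m) (m)))))  →  (q (t (t (m) (m)) (q (m) (r (m) (m)))) (q (k (m)) (r (m) (q (m) (m)))))
4. (q (t (t (m) (m)) (q (m) (r (m) (m)))) (q (k (m)) (r (m) (q (m) (m)))))  →  (q (t (t (m) (m)) (q (m) (m))) (q (k (m)) (r (m) (q (m) (m)))))
5. (q (t (t (m) (m)) (q (m) (m))) (q (k (m)) (r (m) (q (m) (m)))))  →  (q (t (t (m) (m)) (q (m) (m))) (q (k (m)) (q (m) (m))))
normal form: (q (t (t (m) (m)) (q (m) (m))) (q (k (m)) (q (m) (m))))

size = 14


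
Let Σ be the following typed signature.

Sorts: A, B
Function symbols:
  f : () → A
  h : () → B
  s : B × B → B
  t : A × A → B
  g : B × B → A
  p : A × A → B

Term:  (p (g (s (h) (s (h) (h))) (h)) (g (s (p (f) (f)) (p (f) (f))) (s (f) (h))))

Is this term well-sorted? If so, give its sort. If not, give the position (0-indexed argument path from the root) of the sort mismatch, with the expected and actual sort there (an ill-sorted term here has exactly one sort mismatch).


ill-sorted at position [1, 1, 0]: expected B, got A

      (h) : B
        (h) : B
        (h) : B
      (s (h) (h)) : B
    (s (h) (s (h) (h))) : B
    (h) : B
  (g (s (h) (s (h) (h))) (h)) : A
        (f) : A
        (f) : A
      (p (f) (f)) : B
        (f) : A
        (f) : A
      (p (f) (f)) : B
    (s (p (f) (f)) (p (f) (f))) : B
      (f) : A
      (h) : B
    (s (f) (h)) : ✗ arg 0 at [1, 1, 0] has sort A, expected B


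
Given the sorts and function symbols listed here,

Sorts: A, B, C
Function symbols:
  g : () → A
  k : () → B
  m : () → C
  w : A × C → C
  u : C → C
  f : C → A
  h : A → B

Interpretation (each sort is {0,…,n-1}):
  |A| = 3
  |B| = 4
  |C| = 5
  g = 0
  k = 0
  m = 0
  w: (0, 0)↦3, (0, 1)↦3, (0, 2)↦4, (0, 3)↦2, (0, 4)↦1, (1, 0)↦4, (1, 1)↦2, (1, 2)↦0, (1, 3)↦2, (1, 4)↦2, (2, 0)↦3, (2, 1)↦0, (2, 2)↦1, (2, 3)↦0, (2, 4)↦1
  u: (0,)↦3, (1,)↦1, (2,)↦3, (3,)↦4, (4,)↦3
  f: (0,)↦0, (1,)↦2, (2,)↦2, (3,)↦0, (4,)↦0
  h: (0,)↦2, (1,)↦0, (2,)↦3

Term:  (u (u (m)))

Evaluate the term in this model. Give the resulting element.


  m = 0
  (u (m)) = u(0,) = 3
  (u (u (m))) = u(3,) = 4

value = 4


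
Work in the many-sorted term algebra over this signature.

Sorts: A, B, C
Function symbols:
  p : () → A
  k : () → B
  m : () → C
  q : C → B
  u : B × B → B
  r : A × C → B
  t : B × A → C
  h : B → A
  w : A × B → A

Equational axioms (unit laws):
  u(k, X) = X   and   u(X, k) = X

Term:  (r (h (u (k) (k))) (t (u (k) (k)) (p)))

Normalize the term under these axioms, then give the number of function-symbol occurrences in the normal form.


size = 6

1. (r (h (u (k) (k))) (t (u (k) (k)) (p)))  →  (r (h (k)) (t (u (k) (k)) (p)))
2. (r (h (k)) (t (u (k) (k)) (p)))  →  (r (h (k)) (t (k) (p)))
normal form: (r (h (k)) (t (k) (p)))


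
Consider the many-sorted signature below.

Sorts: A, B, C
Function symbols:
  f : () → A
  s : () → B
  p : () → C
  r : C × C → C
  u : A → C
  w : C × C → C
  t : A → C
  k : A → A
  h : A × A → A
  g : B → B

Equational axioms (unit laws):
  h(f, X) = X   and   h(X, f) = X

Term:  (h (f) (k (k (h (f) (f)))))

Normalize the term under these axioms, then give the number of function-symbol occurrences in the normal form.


1. (h (f) (k (k (h (f) (f)))))  →  (k (k (h (f) (f))))
2. (k (k (h (f) (f))))  →  (k (k (f)))
normal form: (k (k (f)))

size = 3


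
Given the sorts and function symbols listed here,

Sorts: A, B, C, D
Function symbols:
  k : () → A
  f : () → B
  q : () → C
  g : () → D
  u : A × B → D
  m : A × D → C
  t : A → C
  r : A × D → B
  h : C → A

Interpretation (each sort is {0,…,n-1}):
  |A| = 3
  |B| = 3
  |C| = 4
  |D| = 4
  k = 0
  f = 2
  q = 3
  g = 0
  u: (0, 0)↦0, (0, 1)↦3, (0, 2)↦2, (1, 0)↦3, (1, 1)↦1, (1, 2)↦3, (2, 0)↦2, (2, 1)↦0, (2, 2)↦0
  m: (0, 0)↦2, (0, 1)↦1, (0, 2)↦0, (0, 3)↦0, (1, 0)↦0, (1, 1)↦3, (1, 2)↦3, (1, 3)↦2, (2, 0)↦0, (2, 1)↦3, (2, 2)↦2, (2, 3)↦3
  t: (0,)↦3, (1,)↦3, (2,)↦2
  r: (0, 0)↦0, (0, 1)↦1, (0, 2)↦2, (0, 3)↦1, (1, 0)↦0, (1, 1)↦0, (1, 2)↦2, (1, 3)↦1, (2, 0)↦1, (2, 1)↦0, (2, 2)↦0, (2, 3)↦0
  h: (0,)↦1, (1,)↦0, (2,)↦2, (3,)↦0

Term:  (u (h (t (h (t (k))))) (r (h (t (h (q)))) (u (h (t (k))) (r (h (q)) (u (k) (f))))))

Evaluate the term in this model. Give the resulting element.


  k = 0
  (t (k)) = t(0,) = 3
  (h (t (k))) = h(3,) = 0
  (t (h (t (k)))) = t(0,) = 3
  (h (t (h (t (k))))) = h(3,) = 0
  q = 3
  (h (q)) = h(3,) = 0
  (t (h (q))) = t(0,) = 3
  (h (t (h (q)))) = h(3,) = 0
  k = 0
  (t (k)) = t(0,) = 3
  (h (t (k))) = h(3,) = 0
  q = 3
  (h (q)) = h(3,) = 0
  k = 0
  f = 2
  (u (k) (f)) = u(0, 2) = 2
  (r (h (q)) (u (k) (f))) = r(0, 2) = 2
  (u (h (t (k))) (r (h (q)) (u (k) (f)))) = u(0, 2) = 2
  (r (h (t (h (q)))) (u (h (t (k))) (r (h (q)) (u (k) (f))))) = r(0, 2) = 2
  (u (h (t (h (t (k))))) (r (h (t (h (q)))) (u (h (t (k))) (r (h (q)) (u (k) (f)))))) = u(0, 2) = 2

value = 2


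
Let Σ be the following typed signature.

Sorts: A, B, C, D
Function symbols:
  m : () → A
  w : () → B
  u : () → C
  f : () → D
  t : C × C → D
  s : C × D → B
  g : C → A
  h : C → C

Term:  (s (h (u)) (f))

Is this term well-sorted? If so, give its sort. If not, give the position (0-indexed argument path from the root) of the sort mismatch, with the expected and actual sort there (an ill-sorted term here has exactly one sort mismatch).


well-sorted; sort = B

    (u) : C
  (h (u)) : C
  (f) : D
(s (h (u)) (f)) : B


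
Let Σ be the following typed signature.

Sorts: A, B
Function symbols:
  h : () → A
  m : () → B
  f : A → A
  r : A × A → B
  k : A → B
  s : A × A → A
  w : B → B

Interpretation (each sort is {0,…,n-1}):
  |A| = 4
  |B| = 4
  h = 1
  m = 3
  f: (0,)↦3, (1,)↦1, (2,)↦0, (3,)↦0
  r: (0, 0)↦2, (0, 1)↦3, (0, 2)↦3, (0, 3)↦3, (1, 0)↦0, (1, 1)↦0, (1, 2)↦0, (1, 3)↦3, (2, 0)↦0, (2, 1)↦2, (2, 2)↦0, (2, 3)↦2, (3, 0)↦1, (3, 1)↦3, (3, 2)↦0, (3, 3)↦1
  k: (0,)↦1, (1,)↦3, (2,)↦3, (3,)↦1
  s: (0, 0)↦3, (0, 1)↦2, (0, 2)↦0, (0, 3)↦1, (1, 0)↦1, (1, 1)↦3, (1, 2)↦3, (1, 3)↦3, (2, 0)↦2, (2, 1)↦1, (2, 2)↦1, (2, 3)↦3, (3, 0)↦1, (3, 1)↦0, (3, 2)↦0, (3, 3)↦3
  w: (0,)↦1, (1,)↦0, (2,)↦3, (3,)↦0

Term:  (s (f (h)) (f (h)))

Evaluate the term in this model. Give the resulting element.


value = 3

  h = 1
  (f (h)) = f(1,) = 1
  h = 1
  (f (h)) = f(1,) = 1
  (s (f (h)) (f (h))) = s(1, 1) = 3


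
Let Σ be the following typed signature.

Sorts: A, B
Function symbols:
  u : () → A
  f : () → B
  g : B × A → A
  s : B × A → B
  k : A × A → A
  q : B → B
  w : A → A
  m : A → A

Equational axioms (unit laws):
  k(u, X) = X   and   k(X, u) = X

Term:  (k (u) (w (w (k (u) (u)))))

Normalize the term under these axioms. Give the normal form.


1. (k (u) (w (w (k (u) (u)))))  →  (w (w (k (u) (u))))
2. (w (w (k (u) (u))))  →  (w (w (u)))

normal form = (w (w (u)))


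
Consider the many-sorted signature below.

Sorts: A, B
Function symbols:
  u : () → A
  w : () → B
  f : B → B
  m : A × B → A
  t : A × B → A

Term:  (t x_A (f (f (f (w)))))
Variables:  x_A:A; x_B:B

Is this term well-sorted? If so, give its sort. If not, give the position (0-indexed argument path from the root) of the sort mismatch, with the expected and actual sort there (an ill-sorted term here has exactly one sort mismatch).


  x_A : A
        (w) : B
      (f (w)) : B
    (f (f (w))) : B
  (f (f (f (w)))) : B
(t x_A (f (f (f (w))))) : A

well-sorted; sort = A


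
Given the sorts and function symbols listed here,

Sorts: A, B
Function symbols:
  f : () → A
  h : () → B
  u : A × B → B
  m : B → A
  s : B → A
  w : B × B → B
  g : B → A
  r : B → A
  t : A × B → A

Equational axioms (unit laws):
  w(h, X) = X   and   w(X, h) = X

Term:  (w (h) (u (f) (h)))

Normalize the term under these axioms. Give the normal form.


normal form = (u (f) (h))

1. (w (h) (u (f) (h)))  →  (u (f) (h))


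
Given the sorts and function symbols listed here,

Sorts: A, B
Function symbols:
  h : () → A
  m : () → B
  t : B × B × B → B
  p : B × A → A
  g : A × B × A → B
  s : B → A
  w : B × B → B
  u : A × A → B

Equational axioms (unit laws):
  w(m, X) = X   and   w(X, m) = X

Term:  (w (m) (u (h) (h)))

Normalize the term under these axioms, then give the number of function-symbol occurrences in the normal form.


size = 3

1. (w (m) (u (h) (h)))  →  (u (h) (h))
normal form: (u (h) (h))


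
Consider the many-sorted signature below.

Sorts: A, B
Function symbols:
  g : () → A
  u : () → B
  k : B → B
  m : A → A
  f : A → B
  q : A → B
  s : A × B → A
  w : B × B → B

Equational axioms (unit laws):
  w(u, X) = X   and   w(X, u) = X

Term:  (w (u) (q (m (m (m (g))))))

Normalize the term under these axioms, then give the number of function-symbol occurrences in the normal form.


1. (w (u) (q (m (m (m (g))))))  →  (q (m (m (m (g)))))
normal form: (q (m (m (m (g)))))

size = 5


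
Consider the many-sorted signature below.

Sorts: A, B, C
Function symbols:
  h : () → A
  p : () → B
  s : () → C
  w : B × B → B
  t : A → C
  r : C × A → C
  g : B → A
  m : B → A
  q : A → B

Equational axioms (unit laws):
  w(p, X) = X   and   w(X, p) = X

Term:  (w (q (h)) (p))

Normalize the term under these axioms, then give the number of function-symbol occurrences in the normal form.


1. (w (q (h)) (p))  →  (q (h))
normal form: (q (h))

size = 2


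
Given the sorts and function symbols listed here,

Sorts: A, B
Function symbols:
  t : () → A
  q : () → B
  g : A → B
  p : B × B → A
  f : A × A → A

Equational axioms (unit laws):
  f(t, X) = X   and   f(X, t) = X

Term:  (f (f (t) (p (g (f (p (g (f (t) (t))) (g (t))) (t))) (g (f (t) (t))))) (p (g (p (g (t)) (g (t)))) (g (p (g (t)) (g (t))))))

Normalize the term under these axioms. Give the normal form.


normal form = (f (p (g (p (g (t)) (g (t)))) (g (t))) (p (g (p (g (t)) (g (t)))) (g (p (g (t)) (g (t))))))

1. (f (f (t) (p (g (f (p (g (f (t) (t))) (g (t))) (t))) (g (f (t) (t))))) (p (g (p (g (t)) (g (t)))) (g (p (g (t)) (g (t))))))  →  (f (p (g (f (p (g (f (t) (t))) (g (t))) (t))) (g (f (t) (t)))) (p (g (p (g (t)) (g (t)))) (g (p (g (t)) (g (t))))))
2. (f (p (g (f (p (g (f (t) (t))) (g (t))) (t))) (g (f (t) (t)))) (p (g (p (g (t)) (g (t)))) (g (p (g (t)) (g (t))))))  →  (f (p (g (p (g (f (t) (t))) (g (t)))) (g (f (t) (t)))) (p (g (p (g (t)) (g (t)))) (g (p (g (t)) (g (t))))))
3. (f (p (g (p (g (f (t) (t))) (g (t)))) (g (f (t) (t)))) (p (g (p (g (t)) (g (t)))) (g (p (g (t)) (g (t))))))  →  (f (p (g (p (g (t)) (g (t)))) (g (f (t) (t)))) (p (g (p (g (t)) (g (t)))) (g (p (g (t)) (g (t))))))
4. (f (p (g (p (g (t)) (g (t)))) (g (f (t) (t)))) (p (g (p (g (t)) (g (t)))) (g (p (g (t)) (g (t))))))  →  (f (p (g (p (g (t)) (g (t)))) (g (t))) (p (g (p (g (t)) (g (t)))) (g (p (g (t)) (g (t))))))


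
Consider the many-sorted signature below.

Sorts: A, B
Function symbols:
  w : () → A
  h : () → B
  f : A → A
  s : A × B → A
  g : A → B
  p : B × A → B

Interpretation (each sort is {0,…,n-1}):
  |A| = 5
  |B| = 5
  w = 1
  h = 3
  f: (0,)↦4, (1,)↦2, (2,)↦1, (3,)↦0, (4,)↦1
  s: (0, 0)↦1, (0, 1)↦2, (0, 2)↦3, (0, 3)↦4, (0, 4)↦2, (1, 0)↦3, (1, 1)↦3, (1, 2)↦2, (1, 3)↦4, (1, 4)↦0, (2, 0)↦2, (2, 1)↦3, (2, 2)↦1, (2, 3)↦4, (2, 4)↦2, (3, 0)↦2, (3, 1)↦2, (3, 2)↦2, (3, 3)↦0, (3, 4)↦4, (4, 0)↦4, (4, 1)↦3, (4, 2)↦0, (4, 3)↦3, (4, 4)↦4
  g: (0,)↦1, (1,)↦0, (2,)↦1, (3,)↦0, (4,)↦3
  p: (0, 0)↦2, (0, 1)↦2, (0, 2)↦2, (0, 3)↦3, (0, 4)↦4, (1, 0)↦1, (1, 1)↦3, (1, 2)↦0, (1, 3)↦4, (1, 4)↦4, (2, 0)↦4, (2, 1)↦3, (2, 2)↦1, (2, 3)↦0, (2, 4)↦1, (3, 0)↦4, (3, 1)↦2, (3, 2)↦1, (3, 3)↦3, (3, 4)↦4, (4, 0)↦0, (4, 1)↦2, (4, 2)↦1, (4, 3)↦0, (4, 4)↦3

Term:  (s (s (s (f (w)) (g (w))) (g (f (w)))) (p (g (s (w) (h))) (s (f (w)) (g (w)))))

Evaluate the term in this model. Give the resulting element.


  w = 1
  (f (w)) = f(1,) = 2
  w = 1
  (g (w)) = g(1,) = 0
  (s (f (w)) (g (w))) = s(2, 0) = 2
  w = 1
  (f (w)) = f(1,) = 2
  (g (f (w))) = g(2,) = 1
  (s (s (f (w)) (g (w))) (g (f (w)))) = s(2, 1) = 3
  w = 1
  h = 3
  (s (w) (h)) = s(1, 3) = 4
  (g (s (w) (h))) = g(4,) = 3
  w = 1
  (f (w)) = f(1,) = 2
  w = 1
  (g (w)) = g(1,) = 0
  (s (f (w)) (g (w))) = s(2, 0) = 2
  (p (g (s (w) (h))) (s (f (w)) (g (w)))) = p(3, 2) = 1
  (s (s (s (f (w)) (g (w))) (g (f (w)))) (p (g (s (w) (h))) (s (f (w)) (g (w))))) = s(3, 1) = 2

value = 2


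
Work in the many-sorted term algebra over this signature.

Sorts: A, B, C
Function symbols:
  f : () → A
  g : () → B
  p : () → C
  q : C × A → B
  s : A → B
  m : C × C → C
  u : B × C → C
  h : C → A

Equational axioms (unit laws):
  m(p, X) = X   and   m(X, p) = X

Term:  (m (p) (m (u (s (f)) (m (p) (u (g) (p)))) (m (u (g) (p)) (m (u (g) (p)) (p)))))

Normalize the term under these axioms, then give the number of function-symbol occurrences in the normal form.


size = 14

1. (m (p) (m (u (s (f)) (m (p) (u (g) (p)))) (m (u (g) (p)) (m (u (g) (p)) (p)))))  →  (m (u (s (f)) (m (p) (u (g) (p)))) (m (u (g) (p)) (m (u (g) (p)) (p))))
2. (m (u (s (f)) (m (p) (u (g) (p)))) (m (u (g) (p)) (m (u (g) (p)) (p))))  →  (m (u (s (f)) (u (g) (p))) (m (u (g) (p)) (m (u (g) (p)) (p))))
3. (m (u (s (f)) (u (g) (p))) (m (u (g) (p)) (m (u (g) (p)) (p))))  →  (m (u (s (f)) (u (g) (p))) (m (u (g) (p)) (u (g) (p))))
normal form: (m (u (s (f)) (u (g) (p))) (m (u (g) (p)) (u (g) (p))))


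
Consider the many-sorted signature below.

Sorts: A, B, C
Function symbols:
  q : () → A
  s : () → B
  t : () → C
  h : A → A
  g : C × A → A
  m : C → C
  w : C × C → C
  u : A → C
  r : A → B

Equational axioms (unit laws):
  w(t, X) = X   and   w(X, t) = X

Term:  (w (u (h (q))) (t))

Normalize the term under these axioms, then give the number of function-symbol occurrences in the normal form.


1. (w (u (h (q))) (t))  →  (u (h (q)))
normal form: (u (h (q)))

size = 3


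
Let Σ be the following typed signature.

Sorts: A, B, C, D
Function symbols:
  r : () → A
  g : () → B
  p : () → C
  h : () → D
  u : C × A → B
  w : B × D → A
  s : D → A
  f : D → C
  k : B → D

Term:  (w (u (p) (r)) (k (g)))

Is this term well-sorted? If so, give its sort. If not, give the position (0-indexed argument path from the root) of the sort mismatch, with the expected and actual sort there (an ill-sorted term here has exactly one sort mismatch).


well-sorted; sort = A

    (p) : C
    (r) : A
  (u (p) (r)) : B
    (g) : B
  (k (g)) : D
(w (u (p) (r)) (k (g))) : A


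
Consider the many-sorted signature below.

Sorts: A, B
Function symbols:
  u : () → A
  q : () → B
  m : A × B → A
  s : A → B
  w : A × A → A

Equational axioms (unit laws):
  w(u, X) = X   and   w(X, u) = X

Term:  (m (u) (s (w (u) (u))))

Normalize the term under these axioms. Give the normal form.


normal form = (m (u) (s (u)))

1. (m (u) (s (w (u) (u))))  →  (m (u) (s (u)))


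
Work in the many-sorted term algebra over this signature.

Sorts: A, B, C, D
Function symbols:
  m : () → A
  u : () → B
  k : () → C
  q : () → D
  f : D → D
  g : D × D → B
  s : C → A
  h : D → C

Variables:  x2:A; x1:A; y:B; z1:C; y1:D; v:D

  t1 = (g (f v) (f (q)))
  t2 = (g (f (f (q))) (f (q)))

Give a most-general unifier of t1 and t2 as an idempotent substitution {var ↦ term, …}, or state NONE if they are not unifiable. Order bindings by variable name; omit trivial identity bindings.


{v ↦ (f (q))}


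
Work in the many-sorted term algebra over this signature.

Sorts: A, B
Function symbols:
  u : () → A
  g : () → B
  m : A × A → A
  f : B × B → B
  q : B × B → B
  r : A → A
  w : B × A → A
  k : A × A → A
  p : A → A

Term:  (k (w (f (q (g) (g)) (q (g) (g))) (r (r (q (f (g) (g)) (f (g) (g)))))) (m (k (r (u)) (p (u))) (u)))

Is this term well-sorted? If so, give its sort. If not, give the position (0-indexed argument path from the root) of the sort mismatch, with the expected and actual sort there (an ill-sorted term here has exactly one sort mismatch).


ill-sorted at position [0, 1, 0, 0]: expected A, got B

        (g) : B
        (g) : B
      (q (g) (g)) : B
        (g) : B
        (g) : B
      (q (g) (g)) : B
    (f (q (g) (g)) (q (g) (g))) : B
            (g) : B
            (g) : B
          (f (g) (g)) : B
            (g) : B
            (g) : B
          (f (g) (g)) : B
        (q (f (g) (g)) (f (g) (g))) : B
      (r (q (f (g) (g)) (f (g) (g)))) : ✗ arg 0 at [0, 1, 0, 0] has sort B, expected A
        (u) : A
      (r (u)) : A
        (u) : A
      (p (u)) : A
    (k (r (u)) (p (u))) : A
    (u) : A
  (m (k (r (u)) (p (u))) (u)) : A


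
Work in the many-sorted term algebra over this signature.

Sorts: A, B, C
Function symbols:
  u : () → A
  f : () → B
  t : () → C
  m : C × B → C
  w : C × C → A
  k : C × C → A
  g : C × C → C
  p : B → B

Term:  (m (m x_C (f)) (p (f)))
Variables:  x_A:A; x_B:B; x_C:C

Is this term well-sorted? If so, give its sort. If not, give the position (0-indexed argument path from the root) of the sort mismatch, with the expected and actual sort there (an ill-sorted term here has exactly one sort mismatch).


    x_C : C
    (f) : B
  (m x_C (f)) : C
    (f) : B
  (p (f)) : B
(m (m x_C (f)) (p (f))) : C

well-sorted; sort = C


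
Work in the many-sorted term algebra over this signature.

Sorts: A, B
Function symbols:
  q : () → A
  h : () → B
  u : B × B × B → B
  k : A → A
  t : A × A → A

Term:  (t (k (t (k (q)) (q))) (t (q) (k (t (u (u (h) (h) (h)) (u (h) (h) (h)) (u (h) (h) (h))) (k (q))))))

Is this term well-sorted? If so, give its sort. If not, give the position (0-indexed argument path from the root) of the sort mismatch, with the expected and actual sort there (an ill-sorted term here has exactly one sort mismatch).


        (q) : A
      (k (q)) : A
      (q) : A
    (t (k (q)) (q)) : A
  (k (t (k (q)) (q))) : A
    (q) : A
            (h) : B
            (h) : B
            (h) : B
          (u (h) (h) (h)) : B
            (h) : B
            (h) : B
            (h) : B
          (u (h) (h) (h)) : B
            (h) : B
            (h) : B
            (h) : B
          (u (h) (h) (h)) : B
        (u (u (h) (h) (h)) (u (h) (h) (h)) (u (h) (h) (h))) : B
          (q) : A
        (k (q)) : A
      (t (u (u (h) (h) (h)) (u (h) (h) (h)) (u (h) (h) (h))) (k (q))) : ✗ arg 0 at [1, 1, 0, 0] has sort B, expected A

ill-sorted at position [1, 1, 0, 0]: expected A, got B


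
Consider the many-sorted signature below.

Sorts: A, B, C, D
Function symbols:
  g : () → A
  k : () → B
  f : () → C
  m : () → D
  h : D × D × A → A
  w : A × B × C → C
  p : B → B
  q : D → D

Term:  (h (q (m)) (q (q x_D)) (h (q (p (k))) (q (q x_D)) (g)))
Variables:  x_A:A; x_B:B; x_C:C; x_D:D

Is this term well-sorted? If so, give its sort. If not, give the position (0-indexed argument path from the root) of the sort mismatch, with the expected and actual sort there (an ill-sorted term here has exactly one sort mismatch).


ill-sorted at position [2, 0, 0]: expected D, got B

    (m) : D
  (q (m)) : D
      x_D : D
    (q x_D) : D
  (q (q x_D)) : D
        (k) : B
      (p (k)) : B
    (q (p (k))) : ✗ arg 0 at [2, 0, 0] has sort B, expected D
        x_D : D
      (q x_D) : D
    (q (q x_D)) : D
    (g) : A


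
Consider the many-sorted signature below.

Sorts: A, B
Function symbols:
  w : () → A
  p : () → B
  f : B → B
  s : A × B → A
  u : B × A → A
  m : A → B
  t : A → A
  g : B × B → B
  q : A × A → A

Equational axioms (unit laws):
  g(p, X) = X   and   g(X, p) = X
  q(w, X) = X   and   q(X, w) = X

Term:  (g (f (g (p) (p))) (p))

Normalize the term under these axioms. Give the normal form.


1. (g (f (g (p) (p))) (p))  →  (f (g (p) (p)))
2. (f (g (p) (p)))  →  (f (p))

normal form = (f (p))


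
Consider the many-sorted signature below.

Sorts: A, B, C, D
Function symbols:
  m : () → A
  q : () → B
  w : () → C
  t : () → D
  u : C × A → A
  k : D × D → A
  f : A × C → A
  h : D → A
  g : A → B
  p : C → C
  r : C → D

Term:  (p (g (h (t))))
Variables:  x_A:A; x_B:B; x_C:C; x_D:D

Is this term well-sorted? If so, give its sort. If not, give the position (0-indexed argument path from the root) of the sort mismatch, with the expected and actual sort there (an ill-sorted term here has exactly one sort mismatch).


ill-sorted at position [0]: expected C, got B

      (t) : D
    (h (t)) : A
  (g (h (t))) : B
(p (g (h (t)))) : ✗ arg 0 at [0] has sort B, expected C


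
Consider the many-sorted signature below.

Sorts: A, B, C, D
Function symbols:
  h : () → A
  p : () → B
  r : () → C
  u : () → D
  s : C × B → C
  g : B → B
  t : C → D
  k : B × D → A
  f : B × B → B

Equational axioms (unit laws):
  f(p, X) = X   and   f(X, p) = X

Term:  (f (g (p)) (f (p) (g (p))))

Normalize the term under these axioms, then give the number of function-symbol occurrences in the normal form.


1. (f (g (p)) (f (p) (g (p))))  →  (f (g (p)) (g (p)))
normal form: (f (g (p)) (g (p)))

size = 5


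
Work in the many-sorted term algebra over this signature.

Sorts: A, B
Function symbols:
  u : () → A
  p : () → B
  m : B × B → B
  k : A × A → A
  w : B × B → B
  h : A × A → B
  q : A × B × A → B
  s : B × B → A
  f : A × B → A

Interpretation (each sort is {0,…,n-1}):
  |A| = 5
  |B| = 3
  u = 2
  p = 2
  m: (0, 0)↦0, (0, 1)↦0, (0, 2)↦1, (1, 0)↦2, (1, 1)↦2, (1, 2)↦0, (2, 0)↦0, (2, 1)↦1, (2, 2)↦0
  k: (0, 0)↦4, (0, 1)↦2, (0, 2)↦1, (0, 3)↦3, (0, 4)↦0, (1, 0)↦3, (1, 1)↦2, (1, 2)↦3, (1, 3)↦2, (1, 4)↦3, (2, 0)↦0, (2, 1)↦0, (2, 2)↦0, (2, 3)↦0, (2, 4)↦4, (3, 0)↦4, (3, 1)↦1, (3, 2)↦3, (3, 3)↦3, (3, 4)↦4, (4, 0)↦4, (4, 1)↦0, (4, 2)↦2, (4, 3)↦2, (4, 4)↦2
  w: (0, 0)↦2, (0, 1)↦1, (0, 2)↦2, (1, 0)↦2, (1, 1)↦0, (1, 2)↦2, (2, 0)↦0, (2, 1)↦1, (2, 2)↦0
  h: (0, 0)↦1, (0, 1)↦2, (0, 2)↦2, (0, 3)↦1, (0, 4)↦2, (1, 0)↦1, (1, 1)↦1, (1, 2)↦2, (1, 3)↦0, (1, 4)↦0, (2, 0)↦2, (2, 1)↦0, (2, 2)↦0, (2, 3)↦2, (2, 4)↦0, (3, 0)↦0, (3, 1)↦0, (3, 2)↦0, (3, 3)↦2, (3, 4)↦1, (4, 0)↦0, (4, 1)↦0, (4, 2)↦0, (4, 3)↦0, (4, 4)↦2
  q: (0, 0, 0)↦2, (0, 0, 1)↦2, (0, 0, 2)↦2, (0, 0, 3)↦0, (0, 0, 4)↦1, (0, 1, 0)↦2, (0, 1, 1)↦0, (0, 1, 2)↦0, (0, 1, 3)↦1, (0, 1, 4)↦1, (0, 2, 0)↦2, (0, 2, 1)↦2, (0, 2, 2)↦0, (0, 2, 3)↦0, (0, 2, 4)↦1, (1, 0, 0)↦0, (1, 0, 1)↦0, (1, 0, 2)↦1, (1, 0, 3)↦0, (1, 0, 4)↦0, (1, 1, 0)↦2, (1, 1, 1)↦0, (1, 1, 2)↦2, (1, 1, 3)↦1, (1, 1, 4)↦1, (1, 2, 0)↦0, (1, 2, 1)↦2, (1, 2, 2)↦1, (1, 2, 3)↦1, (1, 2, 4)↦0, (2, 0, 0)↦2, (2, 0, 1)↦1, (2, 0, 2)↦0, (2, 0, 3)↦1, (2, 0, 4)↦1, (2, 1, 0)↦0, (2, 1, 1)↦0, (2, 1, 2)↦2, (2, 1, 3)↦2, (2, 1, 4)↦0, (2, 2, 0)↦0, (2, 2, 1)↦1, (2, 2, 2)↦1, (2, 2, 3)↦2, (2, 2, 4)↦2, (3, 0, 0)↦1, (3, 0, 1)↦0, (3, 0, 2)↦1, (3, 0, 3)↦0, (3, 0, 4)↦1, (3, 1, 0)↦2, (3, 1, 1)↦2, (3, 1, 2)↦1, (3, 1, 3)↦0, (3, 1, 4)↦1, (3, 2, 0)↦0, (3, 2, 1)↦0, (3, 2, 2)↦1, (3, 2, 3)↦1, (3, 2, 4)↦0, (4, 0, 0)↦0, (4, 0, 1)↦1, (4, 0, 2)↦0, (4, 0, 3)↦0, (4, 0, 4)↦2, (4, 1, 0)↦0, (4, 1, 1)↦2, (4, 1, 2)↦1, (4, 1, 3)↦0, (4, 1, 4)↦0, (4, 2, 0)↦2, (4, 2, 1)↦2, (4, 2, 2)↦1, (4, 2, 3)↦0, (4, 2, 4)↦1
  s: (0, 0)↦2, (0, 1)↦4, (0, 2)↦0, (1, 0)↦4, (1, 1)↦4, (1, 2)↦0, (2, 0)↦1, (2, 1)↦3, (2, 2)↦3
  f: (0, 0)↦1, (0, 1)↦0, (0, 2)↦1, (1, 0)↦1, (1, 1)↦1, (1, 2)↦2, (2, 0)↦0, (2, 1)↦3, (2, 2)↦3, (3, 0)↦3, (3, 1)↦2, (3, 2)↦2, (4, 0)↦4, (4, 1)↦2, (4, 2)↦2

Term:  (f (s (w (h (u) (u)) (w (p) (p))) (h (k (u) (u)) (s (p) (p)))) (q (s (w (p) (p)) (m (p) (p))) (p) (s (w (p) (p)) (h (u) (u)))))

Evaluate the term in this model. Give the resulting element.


  u = 2
  u = 2
  (h (u) (u)) = h(2, 2) = 0
  p = 2
  p = 2
  (w (p) (p)) = w(2, 2) = 0
  (w (h (u) (u)) (w (p) (p))) = w(0, 0) = 2
  u = 2
  u = 2
  (k (u) (u)) = k(2, 2) = 0
  p = 2
  p = 2
  (s (p) (p)) = s(2, 2) = 3
  (h (k (u) (u)) (s (p) (p))) = h(0, 3) = 1
  (s (w (h (u) (u)) (w (p) (p))) (h (k (u) (u)) (s (p) (p)))) = s(2, 1) = 3
  p = 2
  p = 2
  (w (p) (p)) = w(2, 2) = 0
  p = 2
  p = 2
  (m (p) (p)) = m(2, 2) = 0
  (s (w (p) (p)) (m (p) (p))) = s(0, 0) = 2
  p = 2
  p = 2
  p = 2
  (w (p) (p)) = w(2, 2) = 0
  u = 2
  u = 2
  (h (u) (u)) = h(2, 2) = 0
  (s (w (p) (p)) (h (u) (u))) = s(0, 0) = 2
  (q (s (w (p) (p)) (m (p) (p))) (p) (s (w (p) (p)) (h (u) (u)))) = q(2, 2, 2) = 1
  (f (s (w (h (u) (u)) (w (p) (p))) (h (k (u) (u)) (s (p) (p)))) (q (s (w (p) (p)) (m (p) (p))) (p) (s (w (p) (p)) (h (u) (u))))) = f(3, 1) = 2

value = 2


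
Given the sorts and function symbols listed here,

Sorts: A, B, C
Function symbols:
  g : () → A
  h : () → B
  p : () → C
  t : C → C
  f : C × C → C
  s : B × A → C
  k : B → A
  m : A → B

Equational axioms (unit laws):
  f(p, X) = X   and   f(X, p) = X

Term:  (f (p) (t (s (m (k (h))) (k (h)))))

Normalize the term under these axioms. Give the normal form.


normal form = (t (s (m (k (h))) (k (h))))

1. (f (p) (t (s (m (k (h))) (k (h)))))  →  (t (s (m (k (h))) (k (h))))


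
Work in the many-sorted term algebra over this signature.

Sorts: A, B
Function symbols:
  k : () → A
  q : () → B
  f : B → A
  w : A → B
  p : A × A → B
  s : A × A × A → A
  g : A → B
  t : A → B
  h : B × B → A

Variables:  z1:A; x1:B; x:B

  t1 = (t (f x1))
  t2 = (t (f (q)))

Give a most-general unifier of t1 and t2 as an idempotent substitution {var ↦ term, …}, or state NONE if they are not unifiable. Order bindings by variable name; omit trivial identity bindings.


{x1 ↦ (q)}


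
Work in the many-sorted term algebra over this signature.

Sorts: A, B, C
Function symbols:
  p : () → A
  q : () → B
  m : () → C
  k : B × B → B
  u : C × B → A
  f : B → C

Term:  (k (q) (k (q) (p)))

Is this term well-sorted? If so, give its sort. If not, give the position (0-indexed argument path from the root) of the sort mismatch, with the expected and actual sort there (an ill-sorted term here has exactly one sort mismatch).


ill-sorted at position [1, 1]: expected B, got A

  (q) : B
    (q) : B
    (p) : A
  (k (q) (p)) : ✗ arg 1 at [1, 1] has sort A, expected B


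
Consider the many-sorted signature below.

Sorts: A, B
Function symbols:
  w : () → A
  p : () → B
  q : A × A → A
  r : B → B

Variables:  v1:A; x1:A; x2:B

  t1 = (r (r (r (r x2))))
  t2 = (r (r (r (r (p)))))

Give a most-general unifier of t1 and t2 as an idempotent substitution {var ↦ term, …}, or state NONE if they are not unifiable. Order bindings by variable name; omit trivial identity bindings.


{x2 ↦ (p)}


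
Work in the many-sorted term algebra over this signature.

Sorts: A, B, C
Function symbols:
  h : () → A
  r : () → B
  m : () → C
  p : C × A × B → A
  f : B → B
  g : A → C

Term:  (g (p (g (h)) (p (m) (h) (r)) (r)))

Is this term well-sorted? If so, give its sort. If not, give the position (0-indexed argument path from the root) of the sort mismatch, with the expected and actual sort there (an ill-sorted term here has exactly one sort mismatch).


      (h) : A
    (g (h)) : C
      (m) : C
      (h) : A
      (r) : B
    (p (m) (h) (r)) : A
    (r) : B
  (p (g (h)) (p (m) (h) (r)) (r)) : A
(g (p (g (h)) (p (m) (h) (r)) (r))) : C

well-sorted; sort = C


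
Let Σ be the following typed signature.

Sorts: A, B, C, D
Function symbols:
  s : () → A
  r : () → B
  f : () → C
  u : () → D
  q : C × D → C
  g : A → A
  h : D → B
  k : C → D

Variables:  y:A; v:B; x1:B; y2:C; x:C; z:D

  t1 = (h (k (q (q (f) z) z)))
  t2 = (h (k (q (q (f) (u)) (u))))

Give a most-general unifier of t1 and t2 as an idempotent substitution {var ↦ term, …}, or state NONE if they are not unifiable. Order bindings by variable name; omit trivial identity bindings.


{z ↦ (u)}


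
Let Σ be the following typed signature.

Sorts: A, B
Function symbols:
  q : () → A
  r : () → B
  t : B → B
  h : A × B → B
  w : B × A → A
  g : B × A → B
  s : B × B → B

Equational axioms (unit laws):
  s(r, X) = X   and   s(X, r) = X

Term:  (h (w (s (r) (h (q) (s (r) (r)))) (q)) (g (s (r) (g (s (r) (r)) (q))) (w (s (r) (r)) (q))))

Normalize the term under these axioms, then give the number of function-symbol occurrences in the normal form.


1. (h (w (s (r) (h (q) (s (r) (r)))) (q)) (g (s (r) (g (s (r) (r)) (q))) (w (s (r) (r)) (q))))  →  (h (w (h (q) (s (r) (r))) (q)) (g (s (r) (g (s (r) (r)) (q))) (w (s (r) (r)) (q))))
2. (h (w (h (q) (s (r) (r))) (q)) (g (s (r) (g (s (r) (r)) (q))) (w (s (r) (r)) (q))))  →  (h (w (h (q) (r)) (q)) (g (s (r) (g (s (r) (r)) (q))) (w (s (r) (r)) (q))))
3. (h (w (h (q) (r)) (q)) (g (s (r) (g (s (r) (r)) (q))) (w (s (r) (r)) (q))))  →  (h (w (h (q) (r)) (q)) (g (g (s (r) (r)) (q)) (w (s (r) (r)) (q))))
4. (h (w (h (q) (r)) (q)) (g (g (s (r) (r)) (q)) (w (s (r) (r)) (q))))  →  (h (w (h (q) (r)) (q)) (g (g (r) (q)) (w (s (r) (r)) (q))))
5. (h (w (h (q) (r)) (q)) (g (g (r) (q)) (w (s (r) (r)) (q))))  →  (h (w (h (q) (r)) (q)) (g (g (r) (q)) (w (r) (q))))
normal form: (h (w (h (q) (r)) (q)) (g (g (r) (q)) (w (r) (q))))

size = 13


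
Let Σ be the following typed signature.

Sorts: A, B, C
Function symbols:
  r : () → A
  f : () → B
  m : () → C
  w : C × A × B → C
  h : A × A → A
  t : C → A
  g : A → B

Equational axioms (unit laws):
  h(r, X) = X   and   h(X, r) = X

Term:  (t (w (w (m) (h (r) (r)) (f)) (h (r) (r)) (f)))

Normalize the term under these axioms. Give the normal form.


normal form = (t (w (w (m) (r) (f)) (r) (f)))

1. (t (w (w (m) (h (r) (r)) (f)) (h (r) (r)) (f)))  →  (t (w (w (m) (r) (f)) (h (r) (r)) (f)))
2. (t (w (w (m) (r) (f)) (h (r) (r)) (f)))  →  (t (w (w (m) (r) (f)) (r) (f)))


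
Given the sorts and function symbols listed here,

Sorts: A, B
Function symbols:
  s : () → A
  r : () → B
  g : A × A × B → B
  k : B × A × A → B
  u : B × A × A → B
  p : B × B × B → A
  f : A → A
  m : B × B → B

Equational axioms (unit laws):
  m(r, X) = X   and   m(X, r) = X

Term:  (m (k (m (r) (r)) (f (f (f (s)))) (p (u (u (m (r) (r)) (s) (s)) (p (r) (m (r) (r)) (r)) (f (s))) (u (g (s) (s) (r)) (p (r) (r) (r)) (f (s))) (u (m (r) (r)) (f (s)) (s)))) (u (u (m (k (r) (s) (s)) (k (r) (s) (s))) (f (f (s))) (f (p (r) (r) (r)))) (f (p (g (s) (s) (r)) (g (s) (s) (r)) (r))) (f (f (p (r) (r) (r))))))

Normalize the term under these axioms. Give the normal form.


normal form = (m (k (r) (f (f (f (s)))) (p (u (u (r) (s) (s)) (p (r) (r) (r)) (f (s))) (u (g (s) (s) (r)) (p (r) (r) (r)) (f (s))) (u (r) (f (s)) (s)))) (u (u (m (k (r) (s) (s)) (k (r) (s) (s))) (f (f (s))) (f (p (r) (r) (r)))) (f (p (g (s) (s) (r)) (g (s) (s) (r)) (r))) (f (f (p (r) (r) (r))))))

1. (m (k (m (r) (r)) (f (f (f (s)))) (p (u (u (m (r) (r)) (s) (s)) (p (r) (m (r) (r)) (r)) (f (s))) (u (g (s) (s) (r)) (p (r) (r) (r)) (f (s))) (u (m (r) (r)) (f (s)) (s)))) (u (u (m (k (r) (s) (s)) (k (r) (s) (s))) (f (f (s))) (f (p (r) (r) (r)))) (f (p (g (s) (s) (r)) (g (s) (s) (r)) (r))) (f (f (p (r) (r) (r))))))  →  (m (k (r) (f (f (f (s)))) (p (u (u (m (r) (r)) (s) (s)) (p (r) (m (r) (r)) (r)) (f (s))) (u (g (s) (s) (r)) (p (r) (r) (r)) (f (s))) (u (m (r) (r)) (f (s)) (s)))) (u (u (m (k (r) (s) (s)) (k (r) (s) (s))) (f (f (s))) (f (p (r) (r) (r)))) (f (p (g (s) (s) (r)) (g (s) (s) (r)) (r))) (f (f (p (r) (r) (r))))))
2. (m (k (r) (f (f (f (s)))) (p (u (u (m (r) (r)) (s) (s)) (p (r) (m (r) (r)) (r)) (f (s))) (u (g (s) (s) (r)) (p (r) (r) (r)) (f (s))) (u (m (r) (r)) (f (s)) (s)))) (u (u (m (k (r) (s) (s)) (k (r) (s) (s))) (f (f (s))) (f (p (r) (r) (r)))) (f (p (g (s) (s) (r)) (g (s) (s) (r)) (r))) (f (f (p (r) (r) (r))))))  →  (m (k (r) (f (f (f (s)))) (p (u (u (r) (s) (s)) (p (r) (m (r) (r)) (r)) (f (s))) (u (g (s) (s) (r)) (p (r) (r) (r)) (f (s))) (u (m (r) (r)) (f (s)) (s)))) (u (u (m (k (r) (s) (s)) (k (r) (s) (s))) (f (f (s))) (f (p (r) (r) (r)))) (f (p (g (s) (s) (r)) (g (s) (s) (r)) (r))) (f (f (p (r) (r) (r))))))
3. (m (k (r) (f (f (f (s)))) (p (u (u (r) (s) (s)) (p (r) (m (r) (r)) (r)) (f (s))) (u (g (s) (s) (r)) (p (r) (r) (r)) (f (s))) (u (m (r) (r)) (f (s)) (s)))) (u (u (m (k (r) (s) (s)) (k (r) (s) (s))) (f (f (s))) (f (p (r) (r) (r)))) (f (p (g (s) (s) (r)) (g (s) (s) (r)) (r))) (f (f (p (r) (r) (r))))))  →  (m (k (r) (f (f (f (s)))) (p (u (u (r) (s) (s)) (p (r) (r) (r)) (f (s))) (u (g (s) (s) (r)) (p (r) (r) (r)) (f (s))) (u (m (r) (r)) (f (s)) (s)))) (u (u (m (k (r) (s) (s)) (k (r) (s) (s))) (f (f (s))) (f (p (r) (r) (r)))) (f (p (g (s) (s) (r)) (g (s) (s) (r)) (r))) (f (f (p (r) (r) (r))))))
4. (m (k (r) (f (f (f (s)))) (p (u (u (r) (s) (s)) (p (r) (r) (r)) (f (s))) (u (g (s) (s) (r)) (p (r) (r) (r)) (f (s))) (u (m (r) (r)) (f (s)) (s)))) (u (u (m (k (r) (s) (s)) (k (r) (s) (s))) (f (f (s))) (f (p (r) (r) (r)))) (f (p (g (s) (s) (r)) (g (s) (s) (r)) (r))) (f (f (p (r) (r) (r))))))  →  (m (k (r) (f (f (f (s)))) (p (u (u (r) (s) (s)) (p (r) (r) (r)) (f (s))) (u (g (s) (s) (r)) (p (r) (r) (r)) (f (s))) (u (r) (f (s)) (s)))) (u (u (m (k (r) (s) (s)) (k (r) (s) (s))) (f (f (s))) (f (p (r) (r) (r)))) (f (p (g (s) (s) (r)) (g (s) (s) (r)) (r))) (f (f (p (r) (r) (r))))))


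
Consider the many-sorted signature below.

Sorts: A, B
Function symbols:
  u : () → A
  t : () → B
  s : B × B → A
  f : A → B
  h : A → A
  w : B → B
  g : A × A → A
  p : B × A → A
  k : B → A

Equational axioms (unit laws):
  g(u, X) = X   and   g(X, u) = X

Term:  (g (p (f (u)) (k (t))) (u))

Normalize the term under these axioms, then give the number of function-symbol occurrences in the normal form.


1. (g (p (f (u)) (k (t))) (u))  →  (p (f (u)) (k (t)))
normal form: (p (f (u)) (k (t)))

size = 5


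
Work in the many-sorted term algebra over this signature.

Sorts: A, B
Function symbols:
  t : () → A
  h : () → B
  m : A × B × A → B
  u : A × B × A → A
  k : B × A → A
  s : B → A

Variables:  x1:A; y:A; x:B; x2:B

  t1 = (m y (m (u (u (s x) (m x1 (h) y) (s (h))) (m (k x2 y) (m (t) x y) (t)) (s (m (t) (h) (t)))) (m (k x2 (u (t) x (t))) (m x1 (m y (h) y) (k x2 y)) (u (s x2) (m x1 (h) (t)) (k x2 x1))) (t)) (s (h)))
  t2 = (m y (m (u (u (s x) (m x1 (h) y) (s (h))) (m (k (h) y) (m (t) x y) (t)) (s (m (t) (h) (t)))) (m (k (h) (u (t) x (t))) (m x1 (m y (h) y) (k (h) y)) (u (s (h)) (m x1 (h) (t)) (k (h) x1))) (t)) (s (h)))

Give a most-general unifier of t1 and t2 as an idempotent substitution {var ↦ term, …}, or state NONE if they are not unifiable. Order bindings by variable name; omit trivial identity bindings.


{x2 ↦ (h)}


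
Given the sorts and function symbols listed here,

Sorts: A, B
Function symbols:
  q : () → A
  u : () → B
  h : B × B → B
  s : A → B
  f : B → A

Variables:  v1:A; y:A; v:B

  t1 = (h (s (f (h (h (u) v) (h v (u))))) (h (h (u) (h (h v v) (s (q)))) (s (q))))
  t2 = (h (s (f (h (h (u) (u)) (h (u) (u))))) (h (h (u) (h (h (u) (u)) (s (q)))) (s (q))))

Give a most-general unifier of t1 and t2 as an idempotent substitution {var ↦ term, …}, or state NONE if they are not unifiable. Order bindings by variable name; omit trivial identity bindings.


{v ↦ (u)}


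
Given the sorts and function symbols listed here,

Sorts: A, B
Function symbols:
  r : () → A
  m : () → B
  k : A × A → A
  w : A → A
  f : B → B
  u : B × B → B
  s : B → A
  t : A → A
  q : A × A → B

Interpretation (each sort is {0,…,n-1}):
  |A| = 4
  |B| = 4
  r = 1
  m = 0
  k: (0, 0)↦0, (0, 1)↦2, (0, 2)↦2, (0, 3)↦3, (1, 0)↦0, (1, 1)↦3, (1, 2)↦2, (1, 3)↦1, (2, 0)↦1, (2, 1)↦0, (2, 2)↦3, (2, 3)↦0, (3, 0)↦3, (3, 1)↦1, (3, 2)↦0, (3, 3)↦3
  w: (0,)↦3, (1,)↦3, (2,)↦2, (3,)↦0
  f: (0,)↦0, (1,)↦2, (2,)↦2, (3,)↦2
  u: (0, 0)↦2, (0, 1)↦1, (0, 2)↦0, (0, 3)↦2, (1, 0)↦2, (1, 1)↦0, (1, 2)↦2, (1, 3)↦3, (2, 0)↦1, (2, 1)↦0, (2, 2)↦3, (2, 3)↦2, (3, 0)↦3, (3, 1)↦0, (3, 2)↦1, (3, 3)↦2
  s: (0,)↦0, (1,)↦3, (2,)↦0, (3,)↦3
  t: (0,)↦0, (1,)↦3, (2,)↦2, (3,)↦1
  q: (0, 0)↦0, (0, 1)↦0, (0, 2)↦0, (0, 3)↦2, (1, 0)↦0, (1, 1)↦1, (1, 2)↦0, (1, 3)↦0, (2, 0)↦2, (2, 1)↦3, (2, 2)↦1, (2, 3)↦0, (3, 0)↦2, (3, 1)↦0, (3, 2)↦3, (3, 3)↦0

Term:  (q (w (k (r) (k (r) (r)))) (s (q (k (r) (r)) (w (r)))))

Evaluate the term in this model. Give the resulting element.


value = 2

  r = 1
  r = 1
  r = 1
  (k (r) (r)) = k(1, 1) = 3
  (k (r) (k (r) (r))) = k(1, 3) = 1
  (w (k (r) (k (r) (r)))) = w(1,) = 3
  r = 1
  r = 1
  (k (r) (r)) = k(1, 1) = 3
  r = 1
  (w (r)) = w(1,) = 3
  (q (k (r) (r)) (w (r))) = q(3, 3) = 0
  (s (q (k (r) (r)) (w (r)))) = s(0,) = 0
  (q (w (k (r) (k (r) (r)))) (s (q (k (r) (r)) (w (r))))) = q(3, 0) = 2


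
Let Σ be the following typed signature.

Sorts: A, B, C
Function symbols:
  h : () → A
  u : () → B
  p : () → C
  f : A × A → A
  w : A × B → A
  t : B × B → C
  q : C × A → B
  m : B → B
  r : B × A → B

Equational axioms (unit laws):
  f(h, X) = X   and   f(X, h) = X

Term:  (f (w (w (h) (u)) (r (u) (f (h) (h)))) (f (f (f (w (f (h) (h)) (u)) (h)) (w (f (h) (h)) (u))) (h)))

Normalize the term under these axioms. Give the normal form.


1. (f (w (w (h) (u)) (r (u) (f (h) (h)))) (f (f (f (w (f (h) (h)) (u)) (h)) (w (f (h) (h)) (u))) (h)))  →  (f (w (w (h) (u)) (r (u) (h))) (f (f (f (w (f (h) (h)) (u)) (h)) (w (f (h) (h)) (u))) (h)))
2. (f (w (w (h) (u)) (r (u) (h))) (f (f (f (w (f (h) (h)) (u)) (h)) (w (f (h) (h)) (u))) (h)))  →  (f (w (w (h) (u)) (r (u) (h))) (f (f (w (f (h) (h)) (u)) (h)) (w (f (h) (h)) (u))))
3. (f (w (w (h) (u)) (r (u) (h))) (f (f (w (f (h) (h)) (u)) (h)) (w (f (h) (h)) (u))))  →  (f (w (w (h) (u)) (r (u) (h))) (f (w (f (h) (h)) (u)) (w (f (h) (h)) (u))))
4. (f (w (w (h) (u)) (r (u) (h))) (f (w (f (h) (h)) (u)) (w (f (h) (h)) (u))))  →  (f (w (w (h) (u)) (r (u) (h))) (f (w (h) (u)) (w (f (h) (h)) (u))))
5. (f (w (w (h) (u)) (r (u) (h))) (f (w (h) (u)) (w (f (h) (h)) (u))))  →  (f (w (w (h) (u)) (r (u) (h))) (f (w (h) (u)) (w (h) (u))))

normal form = (f (w (w (h) (u)) (r (u) (h))) (f (w (h) (u)) (w (h) (u))))
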